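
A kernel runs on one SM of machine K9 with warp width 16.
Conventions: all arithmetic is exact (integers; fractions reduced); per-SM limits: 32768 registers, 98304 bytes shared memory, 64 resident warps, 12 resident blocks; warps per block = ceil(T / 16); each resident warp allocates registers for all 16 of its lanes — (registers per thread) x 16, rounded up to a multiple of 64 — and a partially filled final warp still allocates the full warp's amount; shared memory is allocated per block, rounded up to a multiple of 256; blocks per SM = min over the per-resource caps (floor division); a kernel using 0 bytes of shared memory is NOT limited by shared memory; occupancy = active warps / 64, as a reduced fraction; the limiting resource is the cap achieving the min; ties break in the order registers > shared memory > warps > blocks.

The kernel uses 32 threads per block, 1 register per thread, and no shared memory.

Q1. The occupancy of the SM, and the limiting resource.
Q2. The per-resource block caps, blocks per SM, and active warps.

Answer: occupancy 3/8, limited by blocks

registers: 256 blocks
shared memory: no limit (kernel uses none)
warps: 32 blocks
blocks: 12 blocks

Answer: 12 blocks, 24 active warps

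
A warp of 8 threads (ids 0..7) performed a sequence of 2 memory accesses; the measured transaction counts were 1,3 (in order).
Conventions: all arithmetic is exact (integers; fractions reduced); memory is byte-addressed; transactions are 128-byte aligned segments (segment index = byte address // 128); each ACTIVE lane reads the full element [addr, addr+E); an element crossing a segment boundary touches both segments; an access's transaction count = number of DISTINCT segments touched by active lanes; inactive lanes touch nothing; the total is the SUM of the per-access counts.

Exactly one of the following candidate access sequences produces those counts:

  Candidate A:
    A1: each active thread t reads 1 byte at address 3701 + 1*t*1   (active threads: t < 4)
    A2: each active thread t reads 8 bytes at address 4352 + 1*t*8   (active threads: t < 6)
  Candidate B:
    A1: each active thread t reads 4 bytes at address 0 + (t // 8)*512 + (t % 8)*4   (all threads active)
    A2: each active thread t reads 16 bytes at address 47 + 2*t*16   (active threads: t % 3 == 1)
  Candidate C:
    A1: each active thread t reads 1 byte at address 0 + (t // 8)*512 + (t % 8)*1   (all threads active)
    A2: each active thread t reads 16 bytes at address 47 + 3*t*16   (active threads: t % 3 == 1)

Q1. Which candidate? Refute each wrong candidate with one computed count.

A: A2 gives 1 transaction, not 3
C: A2 gives 4 transactions, not 3
B: all counts match (1,3)

Answer: B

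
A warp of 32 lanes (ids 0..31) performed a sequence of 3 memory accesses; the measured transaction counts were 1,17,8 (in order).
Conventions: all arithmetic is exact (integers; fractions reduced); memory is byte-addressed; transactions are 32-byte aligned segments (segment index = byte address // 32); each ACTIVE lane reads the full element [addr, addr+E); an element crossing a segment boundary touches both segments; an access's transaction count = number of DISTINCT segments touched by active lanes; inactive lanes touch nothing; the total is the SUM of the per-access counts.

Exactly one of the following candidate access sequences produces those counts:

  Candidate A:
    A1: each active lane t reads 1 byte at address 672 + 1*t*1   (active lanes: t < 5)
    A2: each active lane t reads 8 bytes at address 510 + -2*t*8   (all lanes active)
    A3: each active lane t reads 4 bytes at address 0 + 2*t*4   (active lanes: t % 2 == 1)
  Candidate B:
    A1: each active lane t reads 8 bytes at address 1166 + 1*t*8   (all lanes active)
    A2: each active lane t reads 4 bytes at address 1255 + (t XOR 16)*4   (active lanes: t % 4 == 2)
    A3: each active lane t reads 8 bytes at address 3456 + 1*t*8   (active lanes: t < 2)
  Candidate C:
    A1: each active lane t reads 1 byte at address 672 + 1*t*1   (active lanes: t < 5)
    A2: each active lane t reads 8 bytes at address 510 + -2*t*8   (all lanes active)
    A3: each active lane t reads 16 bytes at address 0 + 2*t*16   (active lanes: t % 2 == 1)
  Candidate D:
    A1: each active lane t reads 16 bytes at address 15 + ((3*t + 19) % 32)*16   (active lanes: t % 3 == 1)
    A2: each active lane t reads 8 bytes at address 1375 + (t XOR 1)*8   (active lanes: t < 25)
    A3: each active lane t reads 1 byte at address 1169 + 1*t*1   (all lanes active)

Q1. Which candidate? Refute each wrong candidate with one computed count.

B: A1 gives 9 transactions, not 1
C: A3 gives 16 transactions, not 8
D: A1 gives 12 transactions, not 1
A: all counts match (1,17,8)

Answer: A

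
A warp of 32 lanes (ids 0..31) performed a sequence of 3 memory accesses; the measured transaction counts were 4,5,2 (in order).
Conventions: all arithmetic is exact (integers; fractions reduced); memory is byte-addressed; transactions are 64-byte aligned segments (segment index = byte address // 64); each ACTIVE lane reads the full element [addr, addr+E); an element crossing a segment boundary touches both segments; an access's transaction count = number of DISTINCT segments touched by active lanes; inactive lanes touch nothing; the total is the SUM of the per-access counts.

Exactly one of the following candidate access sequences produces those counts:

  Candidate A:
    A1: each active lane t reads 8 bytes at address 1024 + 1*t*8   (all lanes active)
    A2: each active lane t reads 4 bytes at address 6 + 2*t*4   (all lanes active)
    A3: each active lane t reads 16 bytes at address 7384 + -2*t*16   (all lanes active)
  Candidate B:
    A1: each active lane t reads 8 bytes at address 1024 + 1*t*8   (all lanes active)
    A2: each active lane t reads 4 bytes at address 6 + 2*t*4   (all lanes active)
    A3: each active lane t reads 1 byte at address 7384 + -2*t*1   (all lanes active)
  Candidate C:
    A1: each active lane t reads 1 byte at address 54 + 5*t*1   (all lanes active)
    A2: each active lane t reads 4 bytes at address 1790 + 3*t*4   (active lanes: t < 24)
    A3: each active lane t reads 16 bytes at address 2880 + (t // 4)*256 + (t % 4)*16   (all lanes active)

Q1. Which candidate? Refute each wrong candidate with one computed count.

A: A3 gives 17 transactions, not 2
C: A2 gives 6 transactions, not 5
B: all counts match (4,5,2)

Answer: B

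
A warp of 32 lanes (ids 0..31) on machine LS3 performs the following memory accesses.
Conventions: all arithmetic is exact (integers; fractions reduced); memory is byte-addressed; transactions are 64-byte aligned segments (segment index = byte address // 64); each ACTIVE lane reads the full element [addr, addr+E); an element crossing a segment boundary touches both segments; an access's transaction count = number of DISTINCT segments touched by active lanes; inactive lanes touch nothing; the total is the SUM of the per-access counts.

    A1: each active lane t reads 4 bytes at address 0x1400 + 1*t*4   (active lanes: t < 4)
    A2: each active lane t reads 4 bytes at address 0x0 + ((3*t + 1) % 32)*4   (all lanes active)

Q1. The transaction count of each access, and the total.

A1: 1 transaction
A2: 2 transactions

Answer: 1,2; total 3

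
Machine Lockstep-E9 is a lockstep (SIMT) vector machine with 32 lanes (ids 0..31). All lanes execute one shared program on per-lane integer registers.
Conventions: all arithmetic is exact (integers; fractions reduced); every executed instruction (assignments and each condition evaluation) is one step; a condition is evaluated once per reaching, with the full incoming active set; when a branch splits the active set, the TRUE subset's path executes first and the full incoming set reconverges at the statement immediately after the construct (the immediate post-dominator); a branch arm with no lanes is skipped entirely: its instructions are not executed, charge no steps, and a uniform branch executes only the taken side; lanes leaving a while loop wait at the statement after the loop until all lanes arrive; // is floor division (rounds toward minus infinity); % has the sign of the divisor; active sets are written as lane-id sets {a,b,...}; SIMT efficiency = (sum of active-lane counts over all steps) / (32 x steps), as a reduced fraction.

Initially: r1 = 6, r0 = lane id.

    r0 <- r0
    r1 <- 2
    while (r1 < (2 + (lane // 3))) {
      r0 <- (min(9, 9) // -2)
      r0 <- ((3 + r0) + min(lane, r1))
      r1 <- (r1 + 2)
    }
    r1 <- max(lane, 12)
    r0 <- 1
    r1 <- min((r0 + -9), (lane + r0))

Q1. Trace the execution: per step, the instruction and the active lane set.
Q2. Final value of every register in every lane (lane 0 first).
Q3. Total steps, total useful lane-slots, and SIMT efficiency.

step 0: r0 <- r0                     {0,1,2,3,4,5,6,7,8,9,10,11,12,13,14,15,16,17,18,19,20,21,22,23,24,25,26,27,28,29,30,31}
step 1: r1 <- 2                      {0,1,2,3,4,5,6,7,8,9,10,11,12,13,14,15,16,17,18,19,20,21,22,23,24,25,26,27,28,29,30,31}
step 2: eval (r1 < (2 + (lane // 3))) {0,1,2,3,4,5,6,7,8,9,10,11,12,13,14,15,16,17,18,19,20,21,22,23,24,25,26,27,28,29,30,31}
step 3: r0 <- (min(9, 9) // -2)      {3,4,5,6,7,8,9,10,11,12,13,14,15,16,17,18,19,20,21,22,23,24,25,26,27,28,29,30,31}
step 4: r0 <- ((3 + r0) + min(lane, r1)) {3,4,5,6,7,8,9,10,11,12,13,14,15,16,17,18,19,20,21,22,23,24,25,26,27,28,29,30,31}
step 5: r1 <- (r1 + 2)               {3,4,5,6,7,8,9,10,11,12,13,14,15,16,17,18,19,20,21,22,23,24,25,26,27,28,29,30,31}
step 6: eval (r1 < (2 + (lane // 3))) {3,4,5,6,7,8,9,10,11,12,13,14,15,16,17,18,19,20,21,22,23,24,25,26,27,28,29,30,31}
step 7: r0 <- (min(9, 9) // -2)      {9,10,11,12,13,14,15,16,17,18,19,20,21,22,23,24,25,26,27,28,29,30,31}
step 8: r0 <- ((3 + r0) + min(lane, r1)) {9,10,11,12,13,14,15,16,17,18,19,20,21,22,23,24,25,26,27,28,29,30,31}
step 9: r1 <- (r1 + 2)               {9,10,11,12,13,14,15,16,17,18,19,20,21,22,23,24,25,26,27,28,29,30,31}
step 10: eval (r1 < (2 + (lane // 3))) {9,10,11,12,13,14,15,16,17,18,19,20,21,22,23,24,25,26,27,28,29,30,31}
step 11: r0 <- (min(9, 9) // -2)      {15,16,17,18,19,20,21,22,23,24,25,26,27,28,29,30,31}
step 12: r0 <- ((3 + r0) + min(lane, r1)) {15,16,17,18,19,20,21,22,23,24,25,26,27,28,29,30,31}
step 13: r1 <- (r1 + 2)               {15,16,17,18,19,20,21,22,23,24,25,26,27,28,29,30,31}
step 14: eval (r1 < (2 + (lane // 3))) {15,16,17,18,19,20,21,22,23,24,25,26,27,28,29,30,31}
step 15: r0 <- (min(9, 9) // -2)      {21,22,23,24,25,26,27,28,29,30,31}
step 16: r0 <- ((3 + r0) + min(lane, r1)) {21,22,23,24,25,26,27,28,29,30,31}
step 17: r1 <- (r1 + 2)               {21,22,23,24,25,26,27,28,29,30,31}
step 18: eval (r1 < (2 + (lane // 3))) {21,22,23,24,25,26,27,28,29,30,31}
step 19: r0 <- (min(9, 9) // -2)      {27,28,29,30,31}
step 20: r0 <- ((3 + r0) + min(lane, r1)) {27,28,29,30,31}
step 21: r1 <- (r1 + 2)               {27,28,29,30,31}
step 22: eval (r1 < (2 + (lane // 3))) {27,28,29,30,31}
step 23: r1 <- max(lane, 12)          {0,1,2,3,4,5,6,7,8,9,10,11,12,13,14,15,16,17,18,19,20,21,22,23,24,25,26,27,28,29,30,31}
step 24: r0 <- 1                      {0,1,2,3,4,5,6,7,8,9,10,11,12,13,14,15,16,17,18,19,20,21,22,23,24,25,26,27,28,29,30,31}
step 25: r1 <- min((r0 + -9), (lane + r0)) {0,1,2,3,4,5,6,7,8,9,10,11,12,13,14,15,16,17,18,19,20,21,22,23,24,25,26,27,28,29,30,31}

Answer: 26 steps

r1: -8,-8,-8,-8,-8,-8,-8,-8,-8,-8,-8,-8,-8,-8,-8,-8,-8,-8,-8,-8,-8,-8,-8,-8,-8,-8,-8,-8,-8,-8,-8,-8
r0: 1,1,1,1,1,1,1,1,1,1,1,1,1,1,1,1,1,1,1,1,1,1,1,1,1,1,1,1,1,1,1,1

steps = 26; useful = 532; efficiency = 532/832 = 133/208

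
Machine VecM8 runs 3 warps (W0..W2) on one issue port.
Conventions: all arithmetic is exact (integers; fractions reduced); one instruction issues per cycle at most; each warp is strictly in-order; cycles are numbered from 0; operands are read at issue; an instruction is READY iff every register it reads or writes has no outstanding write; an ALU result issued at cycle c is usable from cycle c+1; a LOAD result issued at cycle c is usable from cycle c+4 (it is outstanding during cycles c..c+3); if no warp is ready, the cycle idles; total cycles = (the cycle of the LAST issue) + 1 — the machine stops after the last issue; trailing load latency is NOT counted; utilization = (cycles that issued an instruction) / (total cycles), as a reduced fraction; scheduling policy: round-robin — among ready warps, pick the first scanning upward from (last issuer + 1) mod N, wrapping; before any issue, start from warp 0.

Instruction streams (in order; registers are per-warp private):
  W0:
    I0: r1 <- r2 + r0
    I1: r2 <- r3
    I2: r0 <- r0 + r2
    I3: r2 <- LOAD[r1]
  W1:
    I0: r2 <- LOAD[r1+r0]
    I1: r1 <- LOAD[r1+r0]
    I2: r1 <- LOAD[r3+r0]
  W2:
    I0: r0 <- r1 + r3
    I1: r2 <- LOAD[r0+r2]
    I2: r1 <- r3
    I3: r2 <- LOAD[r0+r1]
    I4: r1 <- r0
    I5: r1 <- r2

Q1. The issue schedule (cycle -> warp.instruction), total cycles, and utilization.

cycle 0: W0.I0
cycle 1: W1.I0
cycle 2: W2.I0
cycle 3: W0.I1
cycle 4: W1.I1
cycle 5: W2.I1
cycle 6: W0.I2
cycle 7: W2.I2
cycle 8: W0.I3
cycle 9: W1.I2
cycle 10: W2.I3
cycle 11: W2.I4
cycle 12: idle
cycle 13: idle
cycle 14: W2.I5

Answer: 15 cycles, utilization 13/15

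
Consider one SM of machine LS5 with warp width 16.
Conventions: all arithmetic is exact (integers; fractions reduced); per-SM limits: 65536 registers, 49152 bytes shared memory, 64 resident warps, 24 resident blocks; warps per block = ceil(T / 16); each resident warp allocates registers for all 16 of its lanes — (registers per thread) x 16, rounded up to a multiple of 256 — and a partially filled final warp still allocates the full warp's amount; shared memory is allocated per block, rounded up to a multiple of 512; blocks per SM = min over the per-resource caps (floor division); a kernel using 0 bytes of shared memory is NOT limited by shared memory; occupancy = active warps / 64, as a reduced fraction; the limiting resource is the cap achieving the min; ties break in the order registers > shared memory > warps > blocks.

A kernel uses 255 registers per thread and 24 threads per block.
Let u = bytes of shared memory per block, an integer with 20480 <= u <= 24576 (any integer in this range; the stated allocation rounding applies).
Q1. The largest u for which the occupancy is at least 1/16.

Answer: u = 24576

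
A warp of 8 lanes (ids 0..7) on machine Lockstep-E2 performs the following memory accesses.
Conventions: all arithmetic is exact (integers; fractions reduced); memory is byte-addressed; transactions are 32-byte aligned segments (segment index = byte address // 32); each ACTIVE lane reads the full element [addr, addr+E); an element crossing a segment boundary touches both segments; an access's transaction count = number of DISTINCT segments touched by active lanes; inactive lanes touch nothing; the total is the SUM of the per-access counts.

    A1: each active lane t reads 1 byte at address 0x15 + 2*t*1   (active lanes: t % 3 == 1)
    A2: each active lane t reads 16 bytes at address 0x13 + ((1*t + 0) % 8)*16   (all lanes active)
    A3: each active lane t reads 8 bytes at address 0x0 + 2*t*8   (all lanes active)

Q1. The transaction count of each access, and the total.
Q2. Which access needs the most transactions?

A1: 2 transactions
A2: 5 transactions
A3: 4 transactions

Answer: 2,5,4; total 11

Answer: A2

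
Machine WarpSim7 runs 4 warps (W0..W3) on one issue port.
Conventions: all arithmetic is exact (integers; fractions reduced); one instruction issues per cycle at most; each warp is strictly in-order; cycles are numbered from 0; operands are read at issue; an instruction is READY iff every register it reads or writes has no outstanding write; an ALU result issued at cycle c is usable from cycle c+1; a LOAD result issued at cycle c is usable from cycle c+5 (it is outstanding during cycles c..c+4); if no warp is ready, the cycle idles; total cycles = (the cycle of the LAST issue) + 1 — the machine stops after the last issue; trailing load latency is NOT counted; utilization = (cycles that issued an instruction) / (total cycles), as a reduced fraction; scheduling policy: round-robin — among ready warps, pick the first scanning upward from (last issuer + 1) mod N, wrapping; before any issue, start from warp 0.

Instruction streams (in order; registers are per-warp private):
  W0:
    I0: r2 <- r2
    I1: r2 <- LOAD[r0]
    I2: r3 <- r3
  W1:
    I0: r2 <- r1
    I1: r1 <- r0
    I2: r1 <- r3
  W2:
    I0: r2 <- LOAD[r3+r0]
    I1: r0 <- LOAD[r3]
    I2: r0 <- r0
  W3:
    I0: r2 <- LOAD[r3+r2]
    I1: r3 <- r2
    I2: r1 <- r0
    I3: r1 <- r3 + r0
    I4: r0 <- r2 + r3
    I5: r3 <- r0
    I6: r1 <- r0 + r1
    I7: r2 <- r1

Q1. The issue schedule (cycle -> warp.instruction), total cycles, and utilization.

cycle 0: W0.I0
cycle 1: W1.I0
cycle 2: W2.I0
cycle 3: W3.I0
cycle 4: W0.I1
cycle 5: W1.I1
cycle 6: W2.I1
cycle 7: W0.I2
cycle 8: W1.I2
cycle 9: W3.I1
cycle 10: W3.I2
cycle 11: W2.I2
cycle 12: W3.I3
cycle 13: W3.I4
cycle 14: W3.I5
cycle 15: W3.I6
cycle 16: W3.I7

Answer: 17 cycles, utilization 1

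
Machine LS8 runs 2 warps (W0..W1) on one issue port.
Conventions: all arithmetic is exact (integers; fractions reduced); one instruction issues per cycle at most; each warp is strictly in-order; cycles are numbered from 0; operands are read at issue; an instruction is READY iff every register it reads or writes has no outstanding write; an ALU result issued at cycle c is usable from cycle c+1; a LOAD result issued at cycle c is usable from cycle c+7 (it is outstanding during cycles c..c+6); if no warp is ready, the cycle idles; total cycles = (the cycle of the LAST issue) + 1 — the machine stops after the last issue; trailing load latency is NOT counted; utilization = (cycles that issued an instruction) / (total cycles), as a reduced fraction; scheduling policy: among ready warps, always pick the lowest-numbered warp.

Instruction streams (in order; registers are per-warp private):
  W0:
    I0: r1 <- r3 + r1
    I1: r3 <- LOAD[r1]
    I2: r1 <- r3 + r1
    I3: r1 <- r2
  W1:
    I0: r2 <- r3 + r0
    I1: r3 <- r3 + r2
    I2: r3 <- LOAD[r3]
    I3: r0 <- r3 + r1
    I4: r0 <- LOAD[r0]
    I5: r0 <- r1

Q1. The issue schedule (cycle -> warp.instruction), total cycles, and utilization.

cycle 0: W0.I0
cycle 1: W0.I1
cycle 2: W1.I0
cycle 3: W1.I1
cycle 4: W1.I2
cycle 5: idle
cycle 6: idle
cycle 7: idle
cycle 8: W0.I2
cycle 9: W0.I3
cycle 10: idle
cycle 11: W1.I3
cycle 12: W1.I4
cycle 13: idle
cycle 14: idle
cycle 15: idle
cycle 16: idle
cycle 17: idle
cycle 18: idle
cycle 19: W1.I5

Answer: 20 cycles, utilization 1/2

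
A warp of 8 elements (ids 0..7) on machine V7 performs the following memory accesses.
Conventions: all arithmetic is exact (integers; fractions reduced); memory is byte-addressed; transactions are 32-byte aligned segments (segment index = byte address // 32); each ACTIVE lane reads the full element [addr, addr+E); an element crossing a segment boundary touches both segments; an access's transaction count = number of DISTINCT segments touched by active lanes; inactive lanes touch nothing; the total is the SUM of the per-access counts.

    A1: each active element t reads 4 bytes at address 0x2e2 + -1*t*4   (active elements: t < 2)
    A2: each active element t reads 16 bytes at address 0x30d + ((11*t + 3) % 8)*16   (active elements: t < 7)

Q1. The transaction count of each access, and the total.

A1: 2 transactions
A2: 5 transactions

Answer: 2,5; total 7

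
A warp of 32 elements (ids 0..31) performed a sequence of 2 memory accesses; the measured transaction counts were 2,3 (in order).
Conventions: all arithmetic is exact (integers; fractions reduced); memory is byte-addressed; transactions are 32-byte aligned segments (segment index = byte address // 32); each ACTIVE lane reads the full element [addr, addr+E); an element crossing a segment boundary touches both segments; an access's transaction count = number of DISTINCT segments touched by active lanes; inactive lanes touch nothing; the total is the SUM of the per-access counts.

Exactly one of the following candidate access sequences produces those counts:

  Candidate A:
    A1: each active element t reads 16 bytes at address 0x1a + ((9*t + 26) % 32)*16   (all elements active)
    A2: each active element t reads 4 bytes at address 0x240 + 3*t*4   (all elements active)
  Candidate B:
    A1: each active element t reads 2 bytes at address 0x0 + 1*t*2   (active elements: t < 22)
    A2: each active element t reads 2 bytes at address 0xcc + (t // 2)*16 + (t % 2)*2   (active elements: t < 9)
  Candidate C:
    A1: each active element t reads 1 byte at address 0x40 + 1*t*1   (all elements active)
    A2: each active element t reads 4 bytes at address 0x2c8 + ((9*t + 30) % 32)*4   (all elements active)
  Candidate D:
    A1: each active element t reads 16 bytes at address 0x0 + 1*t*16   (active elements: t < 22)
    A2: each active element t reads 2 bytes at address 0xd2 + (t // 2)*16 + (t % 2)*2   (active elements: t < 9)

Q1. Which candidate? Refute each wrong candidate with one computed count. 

A: A1 gives 17 transactions, not 2
C: A1 gives 1 transaction, not 2
D: A1 gives 11 transactions, not 2
B: all counts match (2,3)

Answer: B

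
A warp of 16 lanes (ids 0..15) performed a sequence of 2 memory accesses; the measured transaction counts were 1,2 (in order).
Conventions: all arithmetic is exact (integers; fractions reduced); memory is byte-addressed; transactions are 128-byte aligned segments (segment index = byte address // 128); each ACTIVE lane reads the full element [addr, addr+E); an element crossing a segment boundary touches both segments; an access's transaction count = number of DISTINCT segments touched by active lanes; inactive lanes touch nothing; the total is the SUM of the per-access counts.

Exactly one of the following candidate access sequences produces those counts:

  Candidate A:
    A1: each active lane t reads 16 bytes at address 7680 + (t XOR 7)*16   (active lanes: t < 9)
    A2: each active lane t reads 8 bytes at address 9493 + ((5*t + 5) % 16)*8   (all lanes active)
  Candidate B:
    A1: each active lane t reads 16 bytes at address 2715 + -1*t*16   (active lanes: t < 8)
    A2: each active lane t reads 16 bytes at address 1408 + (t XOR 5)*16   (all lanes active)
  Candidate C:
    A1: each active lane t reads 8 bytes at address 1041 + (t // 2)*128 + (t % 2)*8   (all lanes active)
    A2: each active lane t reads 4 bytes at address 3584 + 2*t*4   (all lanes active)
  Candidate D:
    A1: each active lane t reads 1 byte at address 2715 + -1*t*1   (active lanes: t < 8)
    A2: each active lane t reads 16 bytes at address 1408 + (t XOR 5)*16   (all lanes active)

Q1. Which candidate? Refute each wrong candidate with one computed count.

A: A1 gives 2 transactions, not 1
B: A1 gives 2 transactions, not 1
C: A1 gives 8 transactions, not 1
D: all counts match (1,2)

Answer: D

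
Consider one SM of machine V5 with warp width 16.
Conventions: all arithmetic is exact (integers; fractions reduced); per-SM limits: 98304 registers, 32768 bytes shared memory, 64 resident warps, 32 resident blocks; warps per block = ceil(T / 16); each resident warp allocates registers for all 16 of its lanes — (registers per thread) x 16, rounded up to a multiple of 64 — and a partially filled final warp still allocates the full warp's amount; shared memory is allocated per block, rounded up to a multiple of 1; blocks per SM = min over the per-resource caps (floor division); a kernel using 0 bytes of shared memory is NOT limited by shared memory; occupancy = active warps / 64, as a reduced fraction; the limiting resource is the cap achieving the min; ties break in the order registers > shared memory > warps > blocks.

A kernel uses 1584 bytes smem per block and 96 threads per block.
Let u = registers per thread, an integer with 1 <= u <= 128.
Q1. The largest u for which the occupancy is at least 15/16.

Answer: u = 100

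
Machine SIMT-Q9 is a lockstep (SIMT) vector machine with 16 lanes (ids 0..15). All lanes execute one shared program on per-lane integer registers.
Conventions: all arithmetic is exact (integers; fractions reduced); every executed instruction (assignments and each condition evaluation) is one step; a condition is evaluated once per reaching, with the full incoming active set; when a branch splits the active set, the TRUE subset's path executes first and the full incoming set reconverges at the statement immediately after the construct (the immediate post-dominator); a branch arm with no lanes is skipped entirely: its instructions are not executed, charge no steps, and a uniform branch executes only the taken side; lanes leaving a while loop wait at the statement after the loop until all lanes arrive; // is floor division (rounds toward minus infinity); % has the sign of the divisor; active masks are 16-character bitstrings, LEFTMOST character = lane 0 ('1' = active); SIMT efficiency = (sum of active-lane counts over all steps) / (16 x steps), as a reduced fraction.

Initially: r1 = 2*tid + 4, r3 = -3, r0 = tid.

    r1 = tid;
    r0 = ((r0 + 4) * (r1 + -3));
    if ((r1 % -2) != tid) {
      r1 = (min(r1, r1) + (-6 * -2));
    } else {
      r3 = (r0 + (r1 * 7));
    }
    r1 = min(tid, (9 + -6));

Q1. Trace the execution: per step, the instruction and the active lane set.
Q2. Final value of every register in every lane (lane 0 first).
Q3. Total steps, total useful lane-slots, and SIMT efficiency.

step 0: r1 <- tid                    1111111111111111
step 1: r0 <- ((r0 + 4) * (r1 + -3)) 1111111111111111
step 2: eval ((r1 % -2) != tid)      1111111111111111
step 3: r1 <- (min(r1, r1) + (-6 * -2)) 0111111111111111
step 4: r3 <- (r0 + (r1 * 7))        1000000000000000
step 5: r1 <- min(tid, (9 + -6))     1111111111111111

Answer: 6 steps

r1: 0,1,2,3,3,3,3,3,3,3,3,3,3,3,3,3
r3: -12,-3,-3,-3,-3,-3,-3,-3,-3,-3,-3,-3,-3,-3,-3,-3
r0: -12,-10,-6,0,8,18,30,44,60,78,98,120,144,170,198,228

steps = 6; useful = 80; efficiency = 80/96 = 5/6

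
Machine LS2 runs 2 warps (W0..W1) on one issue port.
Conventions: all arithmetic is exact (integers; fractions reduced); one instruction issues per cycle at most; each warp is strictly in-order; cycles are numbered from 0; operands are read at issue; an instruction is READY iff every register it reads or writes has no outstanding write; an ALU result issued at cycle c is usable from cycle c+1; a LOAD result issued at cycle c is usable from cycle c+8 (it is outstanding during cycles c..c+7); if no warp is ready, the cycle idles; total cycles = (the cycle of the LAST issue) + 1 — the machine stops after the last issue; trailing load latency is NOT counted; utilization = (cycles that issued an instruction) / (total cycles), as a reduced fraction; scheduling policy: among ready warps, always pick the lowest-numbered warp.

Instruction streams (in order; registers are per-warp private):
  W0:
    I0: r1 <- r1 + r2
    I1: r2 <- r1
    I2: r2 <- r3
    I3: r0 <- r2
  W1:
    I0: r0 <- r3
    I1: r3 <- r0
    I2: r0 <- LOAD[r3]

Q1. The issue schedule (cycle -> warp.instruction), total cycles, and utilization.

cycle 0: W0.I0
cycle 1: W0.I1
cycle 2: W0.I2
cycle 3: W0.I3
cycle 4: W1.I0
cycle 5: W1.I1
cycle 6: W1.I2

Answer: 7 cycles, utilization 1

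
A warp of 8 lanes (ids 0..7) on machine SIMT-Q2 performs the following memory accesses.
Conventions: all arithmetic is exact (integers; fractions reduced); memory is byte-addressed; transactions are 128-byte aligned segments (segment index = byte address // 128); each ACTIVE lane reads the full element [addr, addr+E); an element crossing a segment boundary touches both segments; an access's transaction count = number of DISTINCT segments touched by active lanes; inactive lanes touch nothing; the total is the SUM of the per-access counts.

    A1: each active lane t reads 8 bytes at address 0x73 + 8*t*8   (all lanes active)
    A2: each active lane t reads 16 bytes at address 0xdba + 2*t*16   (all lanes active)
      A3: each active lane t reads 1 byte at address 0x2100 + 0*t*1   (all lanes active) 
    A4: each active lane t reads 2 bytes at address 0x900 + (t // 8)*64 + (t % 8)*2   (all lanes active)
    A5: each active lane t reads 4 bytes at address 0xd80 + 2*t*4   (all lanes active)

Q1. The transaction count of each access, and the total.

A1: 5 transactions
A2: 3 transactions
A3: 1 transaction
A4: 1 transaction
A5: 1 transaction

Answer: 5,3,1,1,1; total 11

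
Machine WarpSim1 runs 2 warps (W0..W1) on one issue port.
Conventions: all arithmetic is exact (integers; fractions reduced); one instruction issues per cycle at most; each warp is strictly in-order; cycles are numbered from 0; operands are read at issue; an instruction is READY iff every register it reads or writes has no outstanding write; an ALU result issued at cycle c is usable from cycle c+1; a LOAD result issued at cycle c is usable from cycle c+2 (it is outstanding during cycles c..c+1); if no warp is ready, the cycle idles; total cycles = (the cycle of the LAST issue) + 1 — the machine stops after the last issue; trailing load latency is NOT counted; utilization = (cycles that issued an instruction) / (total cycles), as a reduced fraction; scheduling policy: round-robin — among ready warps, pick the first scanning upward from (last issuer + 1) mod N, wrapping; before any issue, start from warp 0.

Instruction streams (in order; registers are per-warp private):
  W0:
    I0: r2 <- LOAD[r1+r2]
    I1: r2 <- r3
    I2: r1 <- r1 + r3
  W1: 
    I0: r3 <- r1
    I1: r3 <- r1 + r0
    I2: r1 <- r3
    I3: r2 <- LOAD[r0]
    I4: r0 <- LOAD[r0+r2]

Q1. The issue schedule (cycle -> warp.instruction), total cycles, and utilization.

cycle 0: W0.I0
cycle 1: W1.I0
cycle 2: W0.I1
cycle 3: W1.I1
cycle 4: W0.I2
cycle 5: W1.I2
cycle 6: W1.I3
cycle 7: idle
cycle 8: W1.I4

Answer: 9 cycles, utilization 8/9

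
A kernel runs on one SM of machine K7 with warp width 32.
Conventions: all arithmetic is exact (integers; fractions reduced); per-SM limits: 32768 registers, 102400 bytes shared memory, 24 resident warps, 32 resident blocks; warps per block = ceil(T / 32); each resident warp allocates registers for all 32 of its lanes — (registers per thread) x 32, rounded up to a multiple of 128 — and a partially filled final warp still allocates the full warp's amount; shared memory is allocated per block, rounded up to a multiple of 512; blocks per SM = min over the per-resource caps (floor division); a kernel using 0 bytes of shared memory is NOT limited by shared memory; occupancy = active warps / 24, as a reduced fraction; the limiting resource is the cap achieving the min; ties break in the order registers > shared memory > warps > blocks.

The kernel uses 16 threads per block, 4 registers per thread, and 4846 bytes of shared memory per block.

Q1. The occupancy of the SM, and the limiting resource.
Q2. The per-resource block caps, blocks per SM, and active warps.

Answer: occupancy 5/6, limited by shared memory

registers: 256 blocks
shared memory: 20 blocks
warps: 24 blocks
blocks: 32 blocks

Answer: 20 blocks, 20 active warps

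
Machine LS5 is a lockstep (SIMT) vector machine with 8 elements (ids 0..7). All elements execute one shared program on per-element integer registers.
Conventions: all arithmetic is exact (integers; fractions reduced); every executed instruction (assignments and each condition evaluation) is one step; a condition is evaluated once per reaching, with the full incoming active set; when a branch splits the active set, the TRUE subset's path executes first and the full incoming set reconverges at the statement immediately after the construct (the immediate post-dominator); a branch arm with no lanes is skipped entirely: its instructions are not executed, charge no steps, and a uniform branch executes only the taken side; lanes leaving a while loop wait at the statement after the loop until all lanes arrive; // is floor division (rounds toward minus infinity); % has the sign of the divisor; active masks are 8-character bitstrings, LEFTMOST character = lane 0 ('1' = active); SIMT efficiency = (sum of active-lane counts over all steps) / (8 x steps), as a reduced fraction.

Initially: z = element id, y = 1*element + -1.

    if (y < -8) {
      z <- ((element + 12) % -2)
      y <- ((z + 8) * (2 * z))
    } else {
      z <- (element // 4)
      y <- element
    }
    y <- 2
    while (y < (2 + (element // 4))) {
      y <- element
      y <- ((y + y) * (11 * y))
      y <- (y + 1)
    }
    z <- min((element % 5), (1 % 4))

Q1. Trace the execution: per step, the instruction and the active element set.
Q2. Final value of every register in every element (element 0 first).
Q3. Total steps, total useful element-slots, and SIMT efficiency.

step 0: eval (y < -8)                11111111
step 1: z <- (element // 4)          11111111
step 2: y <- element                 11111111
step 3: y <- 2                       11111111
step 4: eval (y < (2 + (element // 4))) 11111111
step 5: y <- element                 00001111
step 6: y <- ((y + y) * (11 * y))    00001111
step 7: y <- (y + 1)                 00001111
step 8: eval (y < (2 + (element // 4))) 00001111
step 9: z <- min((element % 5), (1 % 4)) 11111111

Answer: 10 steps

z: 0,1,1,1,1,0,1,1
y: 2,2,2,2,353,551,793,1079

steps = 10; useful = 64; efficiency = 64/80 = 4/5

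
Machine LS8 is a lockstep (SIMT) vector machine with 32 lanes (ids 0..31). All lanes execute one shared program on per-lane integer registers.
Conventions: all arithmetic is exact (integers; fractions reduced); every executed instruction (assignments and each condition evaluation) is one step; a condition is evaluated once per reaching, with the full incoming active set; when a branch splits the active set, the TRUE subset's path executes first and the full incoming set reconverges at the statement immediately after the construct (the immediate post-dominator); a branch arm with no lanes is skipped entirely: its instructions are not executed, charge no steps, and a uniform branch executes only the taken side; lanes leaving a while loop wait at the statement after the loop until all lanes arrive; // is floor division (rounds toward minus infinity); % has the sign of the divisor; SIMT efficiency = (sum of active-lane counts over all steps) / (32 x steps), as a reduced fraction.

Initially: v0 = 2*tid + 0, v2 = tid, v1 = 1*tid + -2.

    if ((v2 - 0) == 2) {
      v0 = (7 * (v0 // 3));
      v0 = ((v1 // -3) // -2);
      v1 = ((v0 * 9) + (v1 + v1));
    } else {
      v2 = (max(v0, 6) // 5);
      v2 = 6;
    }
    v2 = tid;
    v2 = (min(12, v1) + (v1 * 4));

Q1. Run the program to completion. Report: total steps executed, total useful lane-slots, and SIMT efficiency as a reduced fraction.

Answer: 8 steps, 161 useful, 161/256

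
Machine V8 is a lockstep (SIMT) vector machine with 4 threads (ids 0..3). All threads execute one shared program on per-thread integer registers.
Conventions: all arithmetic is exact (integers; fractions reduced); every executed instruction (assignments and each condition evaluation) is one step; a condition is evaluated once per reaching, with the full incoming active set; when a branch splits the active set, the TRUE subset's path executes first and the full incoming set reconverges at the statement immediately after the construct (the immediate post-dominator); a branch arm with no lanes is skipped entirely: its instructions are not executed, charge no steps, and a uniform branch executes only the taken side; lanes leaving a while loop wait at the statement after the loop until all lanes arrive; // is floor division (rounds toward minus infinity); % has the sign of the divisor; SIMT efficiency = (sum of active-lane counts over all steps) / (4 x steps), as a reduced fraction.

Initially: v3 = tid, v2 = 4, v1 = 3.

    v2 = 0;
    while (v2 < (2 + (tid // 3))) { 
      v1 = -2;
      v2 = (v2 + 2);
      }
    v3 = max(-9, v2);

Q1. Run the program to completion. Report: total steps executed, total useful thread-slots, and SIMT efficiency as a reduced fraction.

Answer: 9 steps, 27 useful, 3/4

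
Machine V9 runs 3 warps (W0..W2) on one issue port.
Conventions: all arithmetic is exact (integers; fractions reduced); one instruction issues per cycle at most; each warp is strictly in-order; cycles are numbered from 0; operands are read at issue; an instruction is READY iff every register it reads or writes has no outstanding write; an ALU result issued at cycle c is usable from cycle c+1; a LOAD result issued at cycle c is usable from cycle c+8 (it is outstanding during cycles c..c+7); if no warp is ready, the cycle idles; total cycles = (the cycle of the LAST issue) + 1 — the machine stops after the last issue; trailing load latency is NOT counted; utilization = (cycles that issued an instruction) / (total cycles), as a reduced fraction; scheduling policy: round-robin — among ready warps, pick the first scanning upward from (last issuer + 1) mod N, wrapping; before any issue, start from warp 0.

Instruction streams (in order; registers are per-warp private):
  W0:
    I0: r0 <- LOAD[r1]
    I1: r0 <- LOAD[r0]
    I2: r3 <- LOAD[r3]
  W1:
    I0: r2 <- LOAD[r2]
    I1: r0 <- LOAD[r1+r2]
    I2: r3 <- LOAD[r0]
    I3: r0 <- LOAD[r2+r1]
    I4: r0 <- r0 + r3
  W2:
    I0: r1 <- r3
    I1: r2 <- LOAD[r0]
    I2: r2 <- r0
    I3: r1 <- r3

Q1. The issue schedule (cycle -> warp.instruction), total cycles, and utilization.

cycle 0: W0.I0
cycle 1: W1.I0
cycle 2: W2.I0
cycle 3: W2.I1
cycle 4: idle
cycle 5: idle
cycle 6: idle
cycle 7: idle
cycle 8: W0.I1
cycle 9: W1.I1
cycle 10: W0.I2
cycle 11: W2.I2
cycle 12: W2.I3
cycle 13: idle
cycle 14: idle
cycle 15: idle
cycle 16: idle
cycle 17: W1.I2
cycle 18: W1.I3
cycle 19: idle
cycle 20: idle
cycle 21: idle
cycle 22: idle
cycle 23: idle
cycle 24: idle
cycle 25: idle
cycle 26: W1.I4

Answer: 27 cycles, utilization 4/9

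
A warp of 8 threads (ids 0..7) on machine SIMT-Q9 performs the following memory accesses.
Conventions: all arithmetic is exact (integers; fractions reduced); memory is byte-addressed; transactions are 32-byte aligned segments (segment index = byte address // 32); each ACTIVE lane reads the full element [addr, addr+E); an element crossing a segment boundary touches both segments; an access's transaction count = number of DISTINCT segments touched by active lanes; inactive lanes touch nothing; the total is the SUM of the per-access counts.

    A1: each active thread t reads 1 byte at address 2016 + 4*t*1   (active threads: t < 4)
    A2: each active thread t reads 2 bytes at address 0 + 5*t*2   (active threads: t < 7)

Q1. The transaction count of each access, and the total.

A1: 1 transaction
A2: 2 transactions

Answer: 1,2; total 3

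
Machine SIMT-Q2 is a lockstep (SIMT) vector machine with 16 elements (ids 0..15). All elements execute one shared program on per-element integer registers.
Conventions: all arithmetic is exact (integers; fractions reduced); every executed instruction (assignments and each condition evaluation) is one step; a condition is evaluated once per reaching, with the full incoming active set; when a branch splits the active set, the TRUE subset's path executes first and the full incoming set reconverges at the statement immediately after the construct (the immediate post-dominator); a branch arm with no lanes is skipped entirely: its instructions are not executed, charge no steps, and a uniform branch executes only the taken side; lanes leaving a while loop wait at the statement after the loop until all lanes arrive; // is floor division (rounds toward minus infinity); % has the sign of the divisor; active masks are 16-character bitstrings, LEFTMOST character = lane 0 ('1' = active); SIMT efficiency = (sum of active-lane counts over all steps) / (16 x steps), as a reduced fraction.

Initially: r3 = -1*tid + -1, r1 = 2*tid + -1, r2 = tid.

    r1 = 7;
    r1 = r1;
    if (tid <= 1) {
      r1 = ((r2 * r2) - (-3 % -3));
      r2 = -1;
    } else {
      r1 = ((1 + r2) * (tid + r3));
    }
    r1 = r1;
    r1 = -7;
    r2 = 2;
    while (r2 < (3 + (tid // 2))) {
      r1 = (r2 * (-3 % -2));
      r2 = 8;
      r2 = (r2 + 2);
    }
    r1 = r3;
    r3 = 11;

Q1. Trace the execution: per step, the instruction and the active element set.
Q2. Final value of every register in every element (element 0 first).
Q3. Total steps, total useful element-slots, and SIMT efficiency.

step 0: r1 <- 7                      1111111111111111
step 1: r1 <- r1                     1111111111111111
step 2: eval (tid <= 1)              1111111111111111
step 3: r1 <- ((r2 * r2) - (-3 % -3)) 1100000000000000
step 4: r2 <- -1                     1100000000000000
step 5: r1 <- ((1 + r2) * (tid + r3)) 0011111111111111
step 6: r1 <- r1                     1111111111111111
step 7: r1 <- -7                     1111111111111111
step 8: r2 <- 2                      1111111111111111
step 9: eval (r2 < (3 + (tid // 2))) 1111111111111111
step 10: r1 <- (r2 * (-3 % -2))       1111111111111111
step 11: r2 <- 8                      1111111111111111
step 12: r2 <- (r2 + 2)               1111111111111111
step 13: eval (r2 < (3 + (tid // 2))) 1111111111111111
step 14: r1 <- r3                     1111111111111111
step 15: r3 <- 11                     1111111111111111

Answer: 16 steps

r3: 11,11,11,11,11,11,11,11,11,11,11,11,11,11,11,11
r1: -1,-2,-3,-4,-5,-6,-7,-8,-9,-10,-11,-12,-13,-14,-15,-16
r2: 10,10,10,10,10,10,10,10,10,10,10,10,10,10,10,10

steps = 16; useful = 226; efficiency = 226/256 = 113/128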